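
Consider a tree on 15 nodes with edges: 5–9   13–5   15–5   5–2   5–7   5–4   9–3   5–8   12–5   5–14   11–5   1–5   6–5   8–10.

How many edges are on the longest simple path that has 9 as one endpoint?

3

The node farthest from 9 is 10, via 9 – 5 – 8 – 10 — 3 edges.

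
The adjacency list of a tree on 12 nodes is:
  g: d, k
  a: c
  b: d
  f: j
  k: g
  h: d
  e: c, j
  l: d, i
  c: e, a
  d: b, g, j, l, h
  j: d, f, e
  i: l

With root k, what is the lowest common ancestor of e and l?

d

e's ancestor chain is e, j, d, g, k and l's is l, d, g, k; they first meet at d.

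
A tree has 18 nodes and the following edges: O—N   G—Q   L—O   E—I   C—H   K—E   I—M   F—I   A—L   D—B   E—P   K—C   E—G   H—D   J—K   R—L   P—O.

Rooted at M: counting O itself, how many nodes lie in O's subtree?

The subtree rooted at O contains: O, L, N, R, A — 5 nodes.

5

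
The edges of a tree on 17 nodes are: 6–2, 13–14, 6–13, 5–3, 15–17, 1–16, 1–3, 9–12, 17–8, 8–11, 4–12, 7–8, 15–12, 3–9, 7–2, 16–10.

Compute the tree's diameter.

13

Starting from 14, a farthest node is 10 at distance 13.
One longest path: 14–13–6–2–7–8–17–15–12–9–3–1–16–10.
So the diameter is 13.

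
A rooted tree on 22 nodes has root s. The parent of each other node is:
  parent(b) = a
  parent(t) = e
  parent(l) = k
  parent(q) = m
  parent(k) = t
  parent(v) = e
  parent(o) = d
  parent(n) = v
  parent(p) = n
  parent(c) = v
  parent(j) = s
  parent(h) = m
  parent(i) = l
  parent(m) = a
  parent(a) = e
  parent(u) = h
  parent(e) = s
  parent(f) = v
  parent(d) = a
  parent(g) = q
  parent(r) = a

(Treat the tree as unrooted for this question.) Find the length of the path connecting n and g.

6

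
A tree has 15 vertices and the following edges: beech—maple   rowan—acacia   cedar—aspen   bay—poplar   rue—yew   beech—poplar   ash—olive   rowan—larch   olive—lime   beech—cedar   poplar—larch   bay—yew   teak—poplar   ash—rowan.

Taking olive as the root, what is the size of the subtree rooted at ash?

ash's subtree: {ash, rowan, larch, acacia, poplar, beech, bay, teak, cedar, maple, yew, aspen, rue}, size 13.

13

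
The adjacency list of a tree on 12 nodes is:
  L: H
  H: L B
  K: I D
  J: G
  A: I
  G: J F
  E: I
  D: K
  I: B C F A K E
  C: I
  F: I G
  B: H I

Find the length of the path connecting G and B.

G–F–I–B: 3 edges.

3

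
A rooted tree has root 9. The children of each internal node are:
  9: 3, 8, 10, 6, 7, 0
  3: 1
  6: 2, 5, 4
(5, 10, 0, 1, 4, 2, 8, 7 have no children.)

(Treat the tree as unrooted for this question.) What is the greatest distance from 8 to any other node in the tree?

A farthest node from 8 is 5 (2, 4, 1 also at distance 3).
The path 8 – 9 – 6 – 5 has 3 edges.

3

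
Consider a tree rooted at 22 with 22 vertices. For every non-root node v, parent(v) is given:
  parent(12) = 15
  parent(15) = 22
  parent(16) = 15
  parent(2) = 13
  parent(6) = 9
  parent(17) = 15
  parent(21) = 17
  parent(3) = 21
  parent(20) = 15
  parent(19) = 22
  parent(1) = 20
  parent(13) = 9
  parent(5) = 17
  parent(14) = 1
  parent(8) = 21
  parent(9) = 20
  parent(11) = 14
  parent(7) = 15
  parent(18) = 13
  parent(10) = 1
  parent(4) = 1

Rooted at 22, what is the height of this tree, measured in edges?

5

18 sits deepest: 22–15–20–9–13–18 — 5 edges from the root.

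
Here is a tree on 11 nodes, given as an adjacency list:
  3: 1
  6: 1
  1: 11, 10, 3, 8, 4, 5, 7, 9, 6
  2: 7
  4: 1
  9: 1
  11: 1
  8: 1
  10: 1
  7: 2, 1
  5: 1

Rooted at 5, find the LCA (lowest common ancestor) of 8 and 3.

Path 8→root: 8 1 5; path 3→root: 3 1 5.
First common node: 1.

1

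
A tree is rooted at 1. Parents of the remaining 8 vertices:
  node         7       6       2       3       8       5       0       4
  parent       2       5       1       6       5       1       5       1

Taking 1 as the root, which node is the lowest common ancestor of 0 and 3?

0's ancestor chain is 0, 5, 1 and 3's is 3, 6, 5, 1; they first meet at 5.

5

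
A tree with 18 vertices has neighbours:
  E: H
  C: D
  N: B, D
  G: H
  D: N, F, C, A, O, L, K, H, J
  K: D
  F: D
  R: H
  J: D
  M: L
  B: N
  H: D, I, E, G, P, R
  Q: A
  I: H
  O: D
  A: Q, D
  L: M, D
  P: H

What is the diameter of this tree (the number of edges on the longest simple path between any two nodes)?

Starting from G, a farthest node is B at distance 4.
One longest path: G – H – D – N – B.
So the diameter is 4.

4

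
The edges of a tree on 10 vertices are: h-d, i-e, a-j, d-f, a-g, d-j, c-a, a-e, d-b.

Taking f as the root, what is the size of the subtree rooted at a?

Descendants of a (including itself): a, e, g, c, i. That's 5.

5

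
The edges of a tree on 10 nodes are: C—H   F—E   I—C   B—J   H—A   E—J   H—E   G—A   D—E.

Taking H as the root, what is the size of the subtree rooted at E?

5

E's subtree: {E, D, J, F, B}, size 5.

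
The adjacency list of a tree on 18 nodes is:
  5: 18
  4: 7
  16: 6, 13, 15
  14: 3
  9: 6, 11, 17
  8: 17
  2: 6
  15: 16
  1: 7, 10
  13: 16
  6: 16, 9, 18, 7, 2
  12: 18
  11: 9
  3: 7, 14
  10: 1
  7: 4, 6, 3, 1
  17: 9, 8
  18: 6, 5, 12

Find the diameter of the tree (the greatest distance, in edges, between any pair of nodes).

6

BFS from 8 reaches 10 last, at distance 6; BFS from 10 confirms no node is farther.
Path: 8 - 17 - 9 - 6 - 7 - 1 - 10.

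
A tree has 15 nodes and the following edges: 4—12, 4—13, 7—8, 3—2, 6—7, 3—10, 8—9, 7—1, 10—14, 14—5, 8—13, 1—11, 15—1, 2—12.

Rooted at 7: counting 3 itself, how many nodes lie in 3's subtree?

4

Descendants of 3 (including itself): 3, 10, 14, 5. That's 4.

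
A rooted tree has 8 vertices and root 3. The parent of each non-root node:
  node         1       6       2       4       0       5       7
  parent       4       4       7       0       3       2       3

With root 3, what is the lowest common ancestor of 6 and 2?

6's ancestor chain is 6, 4, 0, 3 and 2's is 2, 7, 3; they first meet at 3.

3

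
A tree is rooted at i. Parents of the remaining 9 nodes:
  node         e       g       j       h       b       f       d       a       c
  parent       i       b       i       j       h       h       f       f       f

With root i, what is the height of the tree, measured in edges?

A deepest node is d, reached by i – j – h – f – d.
That path has 4 edges, so the height is 4.

4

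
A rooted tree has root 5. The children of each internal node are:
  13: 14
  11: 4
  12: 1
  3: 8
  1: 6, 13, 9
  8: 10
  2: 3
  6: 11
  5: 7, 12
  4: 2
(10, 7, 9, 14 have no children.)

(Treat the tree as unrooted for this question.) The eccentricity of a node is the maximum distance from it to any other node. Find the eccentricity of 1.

Distances from 1 peak at 7, attained at 10.
1 – 6 – 11 – 4 – 2 – 3 – 8 – 10

7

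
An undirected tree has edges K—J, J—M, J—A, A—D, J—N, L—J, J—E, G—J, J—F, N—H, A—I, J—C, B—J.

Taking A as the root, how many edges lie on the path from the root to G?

Path from A to G: A → J → G, which has 2 edges.

2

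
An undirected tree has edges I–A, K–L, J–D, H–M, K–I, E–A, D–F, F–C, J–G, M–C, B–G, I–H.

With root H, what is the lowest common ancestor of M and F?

M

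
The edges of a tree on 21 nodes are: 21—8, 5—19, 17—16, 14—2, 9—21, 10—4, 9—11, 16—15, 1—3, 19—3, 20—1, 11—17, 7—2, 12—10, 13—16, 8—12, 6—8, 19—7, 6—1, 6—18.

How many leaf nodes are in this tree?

7

The leaves are 4, 5, 13, 14, 15, 18, 20.
That is 7 leaves.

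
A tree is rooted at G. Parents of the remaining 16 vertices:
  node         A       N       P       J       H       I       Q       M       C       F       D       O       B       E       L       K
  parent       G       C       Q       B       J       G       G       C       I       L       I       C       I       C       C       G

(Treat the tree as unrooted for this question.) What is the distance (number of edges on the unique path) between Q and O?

Walking from Q: Q – G – I – C – O. Length 4.

4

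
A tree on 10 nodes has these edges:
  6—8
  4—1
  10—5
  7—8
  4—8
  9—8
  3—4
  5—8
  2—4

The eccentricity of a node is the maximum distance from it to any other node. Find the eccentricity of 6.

The node farthest from 6 is 1 (2, 3, 10 also at distance 3), via 6-8-4-1 — 3 edges.

3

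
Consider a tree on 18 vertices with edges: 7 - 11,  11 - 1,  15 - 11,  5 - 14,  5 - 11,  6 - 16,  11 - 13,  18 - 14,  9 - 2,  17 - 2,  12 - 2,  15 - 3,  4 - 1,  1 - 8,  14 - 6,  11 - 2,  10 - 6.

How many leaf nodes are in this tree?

The leaves are 3, 4, 7, 8, 9, 10, 12, 13, 16, 17, 18.
That is 11 leaves.

11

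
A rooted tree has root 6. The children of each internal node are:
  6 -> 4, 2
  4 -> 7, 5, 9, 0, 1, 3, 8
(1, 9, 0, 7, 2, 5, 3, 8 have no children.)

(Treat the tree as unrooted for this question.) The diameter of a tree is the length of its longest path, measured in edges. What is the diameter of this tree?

3

A longest path is 2 - 6 - 4 - 8, with 3 edges.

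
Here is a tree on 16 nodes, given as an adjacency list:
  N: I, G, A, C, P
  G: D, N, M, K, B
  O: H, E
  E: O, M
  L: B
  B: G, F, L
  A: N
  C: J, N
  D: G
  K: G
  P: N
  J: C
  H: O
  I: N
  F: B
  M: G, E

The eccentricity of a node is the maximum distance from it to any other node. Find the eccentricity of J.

7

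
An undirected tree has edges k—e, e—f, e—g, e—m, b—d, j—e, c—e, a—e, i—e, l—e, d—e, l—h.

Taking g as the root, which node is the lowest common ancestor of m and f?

e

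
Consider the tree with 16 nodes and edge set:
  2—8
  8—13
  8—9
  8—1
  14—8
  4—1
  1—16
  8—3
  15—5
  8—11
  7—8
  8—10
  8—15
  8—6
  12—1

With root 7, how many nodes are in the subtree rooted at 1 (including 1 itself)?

4

Descendants of 1 (including itself): 1, 4, 12, 16. That's 4.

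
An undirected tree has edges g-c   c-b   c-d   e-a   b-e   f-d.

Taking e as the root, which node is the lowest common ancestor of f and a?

f's ancestor chain is f, d, c, b, e and a's is a, e; they first meet at e.

e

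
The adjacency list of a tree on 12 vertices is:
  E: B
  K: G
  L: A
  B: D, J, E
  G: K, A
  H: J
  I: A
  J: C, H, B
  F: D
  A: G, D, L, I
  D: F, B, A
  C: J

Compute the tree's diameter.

6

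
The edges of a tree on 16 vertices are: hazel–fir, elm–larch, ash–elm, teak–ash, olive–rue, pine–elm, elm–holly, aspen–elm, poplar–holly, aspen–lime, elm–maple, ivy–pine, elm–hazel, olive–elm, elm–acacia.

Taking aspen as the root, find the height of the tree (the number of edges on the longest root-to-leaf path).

3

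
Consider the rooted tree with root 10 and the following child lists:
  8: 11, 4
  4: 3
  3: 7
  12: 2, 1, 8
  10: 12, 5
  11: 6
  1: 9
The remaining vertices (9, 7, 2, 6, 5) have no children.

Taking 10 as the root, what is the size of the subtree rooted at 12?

The subtree rooted at 12 contains: 12, 8, 1, 2, 11, 4, 9, 6, 3, 7 — 10 nodes.

10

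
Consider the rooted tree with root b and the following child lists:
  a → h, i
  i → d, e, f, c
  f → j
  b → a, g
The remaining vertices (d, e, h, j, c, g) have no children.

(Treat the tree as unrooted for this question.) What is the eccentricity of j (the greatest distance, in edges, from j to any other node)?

A farthest node from j is g.
The path j – f – i – a – b – g has 5 edges.

5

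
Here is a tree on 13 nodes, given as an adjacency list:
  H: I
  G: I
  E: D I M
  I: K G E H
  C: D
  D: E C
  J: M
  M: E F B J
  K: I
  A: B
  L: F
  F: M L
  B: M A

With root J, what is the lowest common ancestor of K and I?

I

Path K→root: K I E M J; path I→root: I E M J.
First common node: I.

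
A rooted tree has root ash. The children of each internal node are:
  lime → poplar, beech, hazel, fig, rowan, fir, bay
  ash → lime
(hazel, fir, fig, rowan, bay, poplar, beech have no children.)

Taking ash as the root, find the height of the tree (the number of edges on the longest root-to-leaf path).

2

A deepest node is fir, reached by ash-lime-fir.
That path has 2 edges, so the height is 2.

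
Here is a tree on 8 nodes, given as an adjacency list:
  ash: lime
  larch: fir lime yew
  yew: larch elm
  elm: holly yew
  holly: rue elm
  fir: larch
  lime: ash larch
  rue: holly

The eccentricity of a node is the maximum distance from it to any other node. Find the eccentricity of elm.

4

Distances from elm peak at 4, attained at ash.
elm-yew-larch-lime-ash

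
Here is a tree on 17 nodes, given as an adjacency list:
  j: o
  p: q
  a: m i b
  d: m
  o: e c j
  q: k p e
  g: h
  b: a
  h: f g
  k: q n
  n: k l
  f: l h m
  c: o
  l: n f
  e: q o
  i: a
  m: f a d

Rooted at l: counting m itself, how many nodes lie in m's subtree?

5

The subtree rooted at m contains: m, a, d, b, i — 5 nodes.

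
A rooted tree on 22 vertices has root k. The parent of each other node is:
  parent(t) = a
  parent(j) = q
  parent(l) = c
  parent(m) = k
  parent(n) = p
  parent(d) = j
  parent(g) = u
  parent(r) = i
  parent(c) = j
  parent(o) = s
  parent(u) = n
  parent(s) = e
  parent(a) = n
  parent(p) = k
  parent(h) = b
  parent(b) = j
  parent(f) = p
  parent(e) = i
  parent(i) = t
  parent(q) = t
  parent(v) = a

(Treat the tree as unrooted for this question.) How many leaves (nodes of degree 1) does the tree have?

9

Degree-1 nodes: d, f, g, h, l, m, o, r, v — 9 of them.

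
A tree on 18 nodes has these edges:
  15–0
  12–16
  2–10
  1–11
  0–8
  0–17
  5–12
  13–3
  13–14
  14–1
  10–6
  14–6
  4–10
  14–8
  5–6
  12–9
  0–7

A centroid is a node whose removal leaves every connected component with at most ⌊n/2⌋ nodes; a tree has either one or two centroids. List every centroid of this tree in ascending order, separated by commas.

Delete 14: the remaining components have sizes 8, 5, 2, 2. Max 8 ≤ 9, so 14 is a centroid.
Every other node leaves some component of size > 9, so the centroid is unique.

14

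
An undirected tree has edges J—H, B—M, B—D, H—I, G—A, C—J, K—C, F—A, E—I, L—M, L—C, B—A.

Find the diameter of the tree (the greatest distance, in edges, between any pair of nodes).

9

Starting from G, a farthest node is E at distance 9.
One longest path: G–A–B–M–L–C–J–H–I–E.
So the diameter is 9.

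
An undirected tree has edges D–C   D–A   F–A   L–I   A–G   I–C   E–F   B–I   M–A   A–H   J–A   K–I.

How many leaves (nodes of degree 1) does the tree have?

Degree-1 nodes: B, E, G, H, J, K, L, M — 8 of them.

8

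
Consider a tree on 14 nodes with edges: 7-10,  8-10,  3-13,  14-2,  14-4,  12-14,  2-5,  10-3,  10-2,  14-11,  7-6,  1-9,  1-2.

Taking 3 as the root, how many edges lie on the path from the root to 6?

3

Path from 3 to 6: 3 – 10 – 7 – 6, which has 3 edges.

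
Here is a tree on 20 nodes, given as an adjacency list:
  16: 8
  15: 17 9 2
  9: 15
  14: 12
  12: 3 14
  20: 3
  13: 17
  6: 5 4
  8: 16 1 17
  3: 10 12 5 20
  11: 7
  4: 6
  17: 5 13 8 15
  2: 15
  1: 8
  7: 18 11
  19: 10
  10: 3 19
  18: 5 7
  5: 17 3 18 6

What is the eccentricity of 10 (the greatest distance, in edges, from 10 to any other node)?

5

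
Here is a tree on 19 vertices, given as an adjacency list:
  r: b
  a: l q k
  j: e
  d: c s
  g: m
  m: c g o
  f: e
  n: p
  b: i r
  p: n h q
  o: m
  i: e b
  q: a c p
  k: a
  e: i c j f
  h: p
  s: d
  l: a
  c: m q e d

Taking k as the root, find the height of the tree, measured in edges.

The longest root-to-leaf path is k-a-q-c-e-i-b-r (7 edges).

7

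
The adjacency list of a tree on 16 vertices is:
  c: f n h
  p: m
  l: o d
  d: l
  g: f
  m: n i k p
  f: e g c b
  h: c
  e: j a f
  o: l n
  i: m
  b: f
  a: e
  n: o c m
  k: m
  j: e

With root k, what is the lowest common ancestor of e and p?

Ancestors of e (toward the root): e, f, c, n, m, k.
Ancestors of p: p, m, k.
The deepest node appearing in both lists is m.

m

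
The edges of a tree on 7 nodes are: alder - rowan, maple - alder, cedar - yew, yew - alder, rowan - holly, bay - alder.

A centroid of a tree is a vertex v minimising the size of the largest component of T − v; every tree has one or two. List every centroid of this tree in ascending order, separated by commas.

alder

Delete alder: the remaining components have sizes 2, 2, 1, 1. Max 2 ≤ 3, so alder is a centroid.
Every other node leaves some component of size > 3, so the centroid is unique.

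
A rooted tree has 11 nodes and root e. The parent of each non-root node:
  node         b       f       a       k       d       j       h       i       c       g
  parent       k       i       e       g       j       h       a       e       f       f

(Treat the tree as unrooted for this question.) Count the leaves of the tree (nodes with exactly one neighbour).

3

Degree-1 nodes: b, c, d — 3 of them.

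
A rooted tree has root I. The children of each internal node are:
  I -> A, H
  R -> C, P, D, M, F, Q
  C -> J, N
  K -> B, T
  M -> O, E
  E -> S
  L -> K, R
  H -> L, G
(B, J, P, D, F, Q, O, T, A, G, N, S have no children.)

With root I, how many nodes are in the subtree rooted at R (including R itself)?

12

R's subtree: {R, Q, D, F, C, P, M, J, N, O, E, S}, size 12.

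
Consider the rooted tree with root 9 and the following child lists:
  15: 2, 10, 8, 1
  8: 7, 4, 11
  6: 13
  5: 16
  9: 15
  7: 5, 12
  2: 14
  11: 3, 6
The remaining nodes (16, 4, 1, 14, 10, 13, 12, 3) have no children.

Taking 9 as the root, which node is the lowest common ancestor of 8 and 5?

8

Path 8→root: 8 15 9; path 5→root: 5 7 8 15 9.
First common node: 8.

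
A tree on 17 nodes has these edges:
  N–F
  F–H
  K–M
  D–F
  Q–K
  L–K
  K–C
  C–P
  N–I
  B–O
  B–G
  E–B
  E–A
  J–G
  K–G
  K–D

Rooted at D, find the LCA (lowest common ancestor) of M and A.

Path M→root: M K D; path A→root: A E B G K D.
First common node: K.

K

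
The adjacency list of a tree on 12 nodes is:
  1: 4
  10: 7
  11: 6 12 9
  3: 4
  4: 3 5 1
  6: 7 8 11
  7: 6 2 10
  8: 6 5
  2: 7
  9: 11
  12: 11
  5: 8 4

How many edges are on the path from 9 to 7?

Walking from 9: 9 – 11 – 6 – 7. Length 3.

3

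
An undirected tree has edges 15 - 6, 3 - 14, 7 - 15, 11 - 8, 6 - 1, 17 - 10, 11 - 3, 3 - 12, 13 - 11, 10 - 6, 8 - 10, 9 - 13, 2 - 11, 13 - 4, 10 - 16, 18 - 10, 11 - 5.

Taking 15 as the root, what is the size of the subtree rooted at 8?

8's subtree: {8, 11, 13, 3, 5, 2, 9, 4, 14, 12}, size 10.

10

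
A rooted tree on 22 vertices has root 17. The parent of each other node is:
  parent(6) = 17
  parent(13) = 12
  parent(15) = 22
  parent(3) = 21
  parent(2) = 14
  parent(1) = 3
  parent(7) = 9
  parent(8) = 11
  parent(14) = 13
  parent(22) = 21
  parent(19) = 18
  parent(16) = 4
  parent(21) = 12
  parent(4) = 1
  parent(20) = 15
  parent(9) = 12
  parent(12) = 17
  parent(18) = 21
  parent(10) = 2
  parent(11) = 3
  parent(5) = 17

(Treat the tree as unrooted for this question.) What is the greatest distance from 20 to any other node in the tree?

Distances from 20 peak at 8, attained at 10.
20-15-22-21-12-13-14-2-10

8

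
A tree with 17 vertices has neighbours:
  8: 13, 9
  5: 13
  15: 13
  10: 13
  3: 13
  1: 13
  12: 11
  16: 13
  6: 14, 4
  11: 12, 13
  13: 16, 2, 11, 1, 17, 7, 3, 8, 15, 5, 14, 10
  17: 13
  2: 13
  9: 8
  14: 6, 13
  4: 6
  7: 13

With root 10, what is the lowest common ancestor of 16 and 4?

16's ancestor chain is 16, 13, 10 and 4's is 4, 6, 14, 13, 10; they first meet at 13.

13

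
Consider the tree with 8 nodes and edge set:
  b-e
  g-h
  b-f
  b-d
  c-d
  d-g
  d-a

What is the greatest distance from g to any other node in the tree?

Distances from g peak at 3, attained at e (f also at distance 3).
g–d–b–e

3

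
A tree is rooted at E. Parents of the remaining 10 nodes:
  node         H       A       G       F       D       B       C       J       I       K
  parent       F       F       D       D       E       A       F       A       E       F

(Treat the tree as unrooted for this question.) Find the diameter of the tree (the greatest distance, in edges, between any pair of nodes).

Starting from I, a farthest node is B at distance 5.
One longest path: I–E–D–F–A–B.
So the diameter is 5.

5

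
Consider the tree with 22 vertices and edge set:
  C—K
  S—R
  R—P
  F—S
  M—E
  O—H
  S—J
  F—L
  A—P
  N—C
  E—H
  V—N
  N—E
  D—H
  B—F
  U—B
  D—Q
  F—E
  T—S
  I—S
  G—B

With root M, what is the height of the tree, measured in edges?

A deepest node is A, reached by M-E-F-S-R-P-A.
That path has 6 edges, so the height is 6.

6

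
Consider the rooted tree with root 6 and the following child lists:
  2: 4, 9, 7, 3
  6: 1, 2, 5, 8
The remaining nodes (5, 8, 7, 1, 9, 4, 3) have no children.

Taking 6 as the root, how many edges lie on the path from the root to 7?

2

6–2–7 — 2 edges.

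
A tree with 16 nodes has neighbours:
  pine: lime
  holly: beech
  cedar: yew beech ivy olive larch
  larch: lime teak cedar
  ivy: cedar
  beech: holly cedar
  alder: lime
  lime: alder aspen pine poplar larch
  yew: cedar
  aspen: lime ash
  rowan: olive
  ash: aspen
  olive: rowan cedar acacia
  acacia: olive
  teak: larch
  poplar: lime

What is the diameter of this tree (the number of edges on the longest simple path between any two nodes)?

6

BFS from ash reaches acacia last, at distance 6; BFS from acacia confirms no node is farther.
Path: ash-aspen-lime-larch-cedar-olive-acacia.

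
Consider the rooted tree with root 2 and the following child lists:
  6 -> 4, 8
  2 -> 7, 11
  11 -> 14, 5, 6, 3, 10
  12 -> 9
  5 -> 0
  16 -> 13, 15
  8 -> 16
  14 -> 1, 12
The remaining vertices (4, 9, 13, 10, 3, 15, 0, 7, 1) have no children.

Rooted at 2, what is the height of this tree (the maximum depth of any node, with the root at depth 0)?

5

A deepest node is 15, reached by 2-11-6-8-16-15.
That path has 5 edges, so the height is 5.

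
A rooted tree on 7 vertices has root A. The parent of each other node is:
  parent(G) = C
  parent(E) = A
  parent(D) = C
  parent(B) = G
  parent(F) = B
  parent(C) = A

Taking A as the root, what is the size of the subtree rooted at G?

The subtree rooted at G contains: G, B, F — 3 nodes.

3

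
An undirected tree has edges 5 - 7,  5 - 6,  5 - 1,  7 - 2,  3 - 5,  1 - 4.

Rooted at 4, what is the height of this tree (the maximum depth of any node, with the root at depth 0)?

4

A deepest node is 2, reached by 4 – 1 – 5 – 7 – 2.
That path has 4 edges, so the height is 4.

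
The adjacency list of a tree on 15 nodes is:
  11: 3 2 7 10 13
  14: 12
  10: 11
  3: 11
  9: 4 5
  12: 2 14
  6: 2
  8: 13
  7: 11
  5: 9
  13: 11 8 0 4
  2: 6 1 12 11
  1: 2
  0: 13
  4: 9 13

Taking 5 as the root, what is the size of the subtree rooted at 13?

12

The subtree rooted at 13 contains: 13, 11, 0, 8, 2, 7, 3, 10, 12, 1, 6, 14 — 12 nodes.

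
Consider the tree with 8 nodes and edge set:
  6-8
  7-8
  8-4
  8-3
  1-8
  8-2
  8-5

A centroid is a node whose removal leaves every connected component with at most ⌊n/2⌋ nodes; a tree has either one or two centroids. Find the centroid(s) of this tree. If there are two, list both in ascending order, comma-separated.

If 8 is removed the pieces have sizes 1, 1, 1, 1, 1, 1, 1, all ≤ ⌊8/2⌋ = 4.
No neighbour of 8 does as well, so 8 is the unique centroid.

8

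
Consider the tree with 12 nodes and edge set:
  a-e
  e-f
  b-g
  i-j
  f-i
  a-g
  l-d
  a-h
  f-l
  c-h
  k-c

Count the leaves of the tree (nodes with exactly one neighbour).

Exactly 4 nodes have a single neighbour: b, d, j, k.

4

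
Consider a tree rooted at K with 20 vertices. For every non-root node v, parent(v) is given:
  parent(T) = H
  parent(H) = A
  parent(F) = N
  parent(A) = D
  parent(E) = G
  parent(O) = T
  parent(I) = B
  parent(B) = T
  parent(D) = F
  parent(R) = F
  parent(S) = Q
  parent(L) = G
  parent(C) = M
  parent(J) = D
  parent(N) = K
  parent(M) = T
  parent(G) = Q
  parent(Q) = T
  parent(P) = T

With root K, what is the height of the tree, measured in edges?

9

The longest root-to-leaf path is K-N-F-D-A-H-T-Q-G-L (9 edges).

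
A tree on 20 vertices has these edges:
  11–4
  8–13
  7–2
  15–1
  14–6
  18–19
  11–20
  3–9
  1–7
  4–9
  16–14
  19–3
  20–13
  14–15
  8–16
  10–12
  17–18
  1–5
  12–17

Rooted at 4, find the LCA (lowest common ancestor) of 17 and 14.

17's ancestor chain is 17, 18, 19, 3, 9, 4 and 14's is 14, 16, 8, 13, 20, 11, 4; they first meet at 4.

4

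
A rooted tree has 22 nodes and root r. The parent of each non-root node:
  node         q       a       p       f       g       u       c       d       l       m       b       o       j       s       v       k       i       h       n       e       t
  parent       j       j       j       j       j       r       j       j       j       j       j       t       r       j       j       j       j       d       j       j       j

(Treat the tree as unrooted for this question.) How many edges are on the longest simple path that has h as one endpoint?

4

A farthest node from h is u (o also at distance 4).
The path h-d-j-r-u has 4 edges.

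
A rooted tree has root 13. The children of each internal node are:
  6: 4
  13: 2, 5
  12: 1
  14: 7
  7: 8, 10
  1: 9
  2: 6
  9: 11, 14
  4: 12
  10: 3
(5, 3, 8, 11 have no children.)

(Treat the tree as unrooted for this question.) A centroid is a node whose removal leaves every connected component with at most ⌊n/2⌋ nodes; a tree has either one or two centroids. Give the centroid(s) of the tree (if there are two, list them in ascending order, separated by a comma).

If 1 is removed the pieces have sizes 7, 6, all ≤ ⌊14/2⌋ = 7.
9 is adjacent to 1 and is also a centroid (the largest component after removing it is likewise 7).

1, 9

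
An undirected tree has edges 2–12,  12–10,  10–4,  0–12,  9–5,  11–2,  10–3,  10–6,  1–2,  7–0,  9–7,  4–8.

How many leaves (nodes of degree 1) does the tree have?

6

Degree-1 nodes: 1, 3, 5, 6, 8, 11 — 6 of them.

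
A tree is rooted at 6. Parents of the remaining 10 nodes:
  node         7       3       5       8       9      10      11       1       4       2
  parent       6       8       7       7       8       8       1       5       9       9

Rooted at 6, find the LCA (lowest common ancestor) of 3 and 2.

8

3's ancestor chain is 3, 8, 7, 6 and 2's is 2, 9, 8, 7, 6; they first meet at 8.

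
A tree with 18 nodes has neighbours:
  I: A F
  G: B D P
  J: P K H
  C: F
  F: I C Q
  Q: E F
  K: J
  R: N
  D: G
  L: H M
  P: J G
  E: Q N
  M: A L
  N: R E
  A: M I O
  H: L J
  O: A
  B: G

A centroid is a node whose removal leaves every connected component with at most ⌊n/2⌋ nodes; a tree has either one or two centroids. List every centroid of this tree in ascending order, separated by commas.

A, M

Removing M splits the tree into components of sizes 9, 8; the largest is 9 ≤ ⌊18/2⌋ = 9.
Its neighbour A also leaves a largest component of size 9, so both are centroids.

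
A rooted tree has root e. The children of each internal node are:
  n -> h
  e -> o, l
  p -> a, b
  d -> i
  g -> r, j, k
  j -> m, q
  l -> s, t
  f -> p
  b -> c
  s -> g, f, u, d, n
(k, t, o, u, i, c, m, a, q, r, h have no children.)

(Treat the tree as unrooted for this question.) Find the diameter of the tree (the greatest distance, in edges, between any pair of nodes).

BFS from c reaches q last, at distance 7; BFS from q confirms no node is farther.
Path: c–b–p–f–s–g–j–q.

7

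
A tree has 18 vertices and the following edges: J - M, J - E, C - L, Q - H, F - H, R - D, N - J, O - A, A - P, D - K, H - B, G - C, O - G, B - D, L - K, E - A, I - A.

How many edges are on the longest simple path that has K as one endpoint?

8

The node farthest from K is M (N also at distance 8), via K – L – C – G – O – A – E – J – M — 8 edges.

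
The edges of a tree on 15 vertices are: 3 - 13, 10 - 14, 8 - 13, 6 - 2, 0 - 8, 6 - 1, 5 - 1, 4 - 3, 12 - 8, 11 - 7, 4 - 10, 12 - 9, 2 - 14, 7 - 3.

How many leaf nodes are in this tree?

4

The leaves are 0, 5, 9, 11.
That is 4 leaves.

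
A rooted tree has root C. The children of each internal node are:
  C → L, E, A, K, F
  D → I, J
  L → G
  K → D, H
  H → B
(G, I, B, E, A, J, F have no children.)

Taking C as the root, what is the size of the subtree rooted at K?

The subtree rooted at K contains: K, D, H, I, J, B — 6 nodes.

6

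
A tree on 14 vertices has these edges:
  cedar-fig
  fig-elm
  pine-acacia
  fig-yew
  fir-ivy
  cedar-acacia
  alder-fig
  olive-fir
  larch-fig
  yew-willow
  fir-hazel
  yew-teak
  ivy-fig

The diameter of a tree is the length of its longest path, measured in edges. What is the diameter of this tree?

Starting from hazel, a farthest node is pine at distance 6.
One longest path: hazel–fir–ivy–fig–cedar–acacia–pine.
So the diameter is 6.

6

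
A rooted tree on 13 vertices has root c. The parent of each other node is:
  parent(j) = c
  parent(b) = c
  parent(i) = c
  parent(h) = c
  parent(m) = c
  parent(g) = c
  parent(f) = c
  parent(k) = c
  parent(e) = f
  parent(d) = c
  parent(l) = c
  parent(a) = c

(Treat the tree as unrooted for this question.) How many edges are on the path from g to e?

3

g - c - f - e: 3 edges.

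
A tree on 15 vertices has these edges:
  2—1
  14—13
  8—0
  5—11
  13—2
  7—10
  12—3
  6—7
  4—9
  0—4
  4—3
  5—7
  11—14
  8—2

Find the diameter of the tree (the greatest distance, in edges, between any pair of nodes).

11

Starting from 12, a farthest node is 6 at distance 11.
One longest path: 12 – 3 – 4 – 0 – 8 – 2 – 13 – 14 – 11 – 5 – 7 – 6.
So the diameter is 11.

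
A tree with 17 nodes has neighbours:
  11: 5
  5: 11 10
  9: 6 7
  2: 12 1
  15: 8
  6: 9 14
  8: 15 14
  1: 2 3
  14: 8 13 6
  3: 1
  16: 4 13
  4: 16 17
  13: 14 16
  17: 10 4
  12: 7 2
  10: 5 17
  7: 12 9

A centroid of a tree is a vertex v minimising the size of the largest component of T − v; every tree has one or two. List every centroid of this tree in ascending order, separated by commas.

14

If 14 is removed the pieces have sizes 7, 7, 2, all ≤ ⌊17/2⌋ = 8.
Every other node leaves some component of size > 8, so the centroid is unique.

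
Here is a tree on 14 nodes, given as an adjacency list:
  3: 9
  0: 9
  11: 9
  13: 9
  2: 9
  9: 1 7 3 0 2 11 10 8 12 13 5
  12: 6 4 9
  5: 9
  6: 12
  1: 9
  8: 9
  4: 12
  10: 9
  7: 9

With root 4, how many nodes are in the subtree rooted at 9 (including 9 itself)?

Descendants of 9 (including itself): 9, 11, 1, 5, 7, 13, 8, 10, 3, 0, 2. That's 11.

11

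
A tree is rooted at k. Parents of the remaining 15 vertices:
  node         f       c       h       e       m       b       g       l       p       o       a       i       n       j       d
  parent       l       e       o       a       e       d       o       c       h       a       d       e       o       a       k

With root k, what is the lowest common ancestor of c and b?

Path c→root: c e a d k; path b→root: b d k.
First common node: d.

d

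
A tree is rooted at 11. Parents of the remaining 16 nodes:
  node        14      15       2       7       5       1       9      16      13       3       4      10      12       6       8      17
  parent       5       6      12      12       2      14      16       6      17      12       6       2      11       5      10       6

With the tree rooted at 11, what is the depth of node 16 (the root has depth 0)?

Climbing from 16 to the root: 16–6–5–2–12–11. That's 5 steps.

5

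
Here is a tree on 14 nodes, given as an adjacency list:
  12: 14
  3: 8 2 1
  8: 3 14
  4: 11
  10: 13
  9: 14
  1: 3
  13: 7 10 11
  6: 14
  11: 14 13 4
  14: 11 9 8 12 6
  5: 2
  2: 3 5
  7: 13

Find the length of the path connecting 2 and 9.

4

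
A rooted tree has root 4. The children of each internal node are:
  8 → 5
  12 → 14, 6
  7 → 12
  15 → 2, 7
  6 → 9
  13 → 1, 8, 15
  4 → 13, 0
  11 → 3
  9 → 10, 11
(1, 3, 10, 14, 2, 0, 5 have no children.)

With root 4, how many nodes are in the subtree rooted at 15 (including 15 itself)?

Descendants of 15 (including itself): 15, 7, 2, 12, 6, 14, 9, 11, 10, 3. That's 10.

10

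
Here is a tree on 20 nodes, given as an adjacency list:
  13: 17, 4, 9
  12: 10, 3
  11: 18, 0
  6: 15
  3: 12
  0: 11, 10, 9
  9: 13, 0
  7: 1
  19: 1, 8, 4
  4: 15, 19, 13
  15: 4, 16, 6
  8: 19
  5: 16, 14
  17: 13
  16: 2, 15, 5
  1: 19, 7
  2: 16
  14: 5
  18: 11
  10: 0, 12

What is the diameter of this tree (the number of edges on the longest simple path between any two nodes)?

10

A longest path is 3 - 12 - 10 - 0 - 9 - 13 - 4 - 15 - 16 - 5 - 14, with 10 edges.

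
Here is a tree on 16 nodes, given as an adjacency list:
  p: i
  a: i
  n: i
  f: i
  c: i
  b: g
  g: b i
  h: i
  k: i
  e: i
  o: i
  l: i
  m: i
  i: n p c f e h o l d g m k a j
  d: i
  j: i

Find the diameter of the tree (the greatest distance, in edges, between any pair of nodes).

3

A longest path is b-g-i-a, with 3 edges.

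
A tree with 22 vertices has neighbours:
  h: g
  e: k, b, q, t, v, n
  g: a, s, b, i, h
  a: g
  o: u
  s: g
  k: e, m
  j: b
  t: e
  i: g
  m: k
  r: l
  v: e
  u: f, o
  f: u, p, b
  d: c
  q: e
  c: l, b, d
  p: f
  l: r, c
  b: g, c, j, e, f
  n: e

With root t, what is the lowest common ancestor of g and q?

e

Ancestors of g (toward the root): g, b, e, t.
Ancestors of q: q, e, t.
The deepest node appearing in both lists is e.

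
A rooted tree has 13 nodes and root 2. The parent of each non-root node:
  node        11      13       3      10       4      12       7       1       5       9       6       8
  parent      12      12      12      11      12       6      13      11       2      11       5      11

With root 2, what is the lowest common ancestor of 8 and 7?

Path 8→root: 8 11 12 6 5 2; path 7→root: 7 13 12 6 5 2.
First common node: 12.

12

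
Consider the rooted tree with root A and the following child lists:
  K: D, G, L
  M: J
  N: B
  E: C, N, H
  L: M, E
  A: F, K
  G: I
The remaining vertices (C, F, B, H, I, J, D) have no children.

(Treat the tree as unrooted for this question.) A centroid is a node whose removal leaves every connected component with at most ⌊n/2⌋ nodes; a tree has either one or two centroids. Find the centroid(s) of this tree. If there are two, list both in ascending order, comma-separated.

L

Delete L: the remaining components have sizes 6, 5, 2. Max 6 ≤ 7, so L is a centroid.
No neighbour of L does as well, so L is the unique centroid.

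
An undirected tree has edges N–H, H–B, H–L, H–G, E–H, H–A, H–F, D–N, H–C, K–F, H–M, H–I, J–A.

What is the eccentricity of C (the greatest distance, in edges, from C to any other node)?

A farthest node from C is J (K, D also at distance 3).
The path C – H – A – J has 3 edges.

3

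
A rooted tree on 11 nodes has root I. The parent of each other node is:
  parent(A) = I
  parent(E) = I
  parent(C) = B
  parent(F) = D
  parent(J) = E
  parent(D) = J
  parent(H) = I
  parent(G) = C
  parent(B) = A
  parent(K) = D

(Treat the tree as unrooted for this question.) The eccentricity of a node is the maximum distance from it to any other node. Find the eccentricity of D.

7

The node farthest from D is G, via D–J–E–I–A–B–C–G — 7 edges.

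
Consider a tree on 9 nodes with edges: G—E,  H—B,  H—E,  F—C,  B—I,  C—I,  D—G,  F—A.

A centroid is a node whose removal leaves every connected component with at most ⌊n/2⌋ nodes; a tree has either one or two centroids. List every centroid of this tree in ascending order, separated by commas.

B

Removing B splits the tree into components of sizes 4, 4; the largest is 4 ≤ ⌊9/2⌋ = 4.
No neighbour of B does as well, so B is the unique centroid.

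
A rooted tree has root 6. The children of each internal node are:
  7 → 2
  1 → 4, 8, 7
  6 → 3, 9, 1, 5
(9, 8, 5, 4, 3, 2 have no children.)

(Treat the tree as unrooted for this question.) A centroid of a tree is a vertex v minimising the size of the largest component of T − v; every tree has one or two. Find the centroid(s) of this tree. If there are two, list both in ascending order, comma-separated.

Removing 1 splits the tree into components of sizes 4, 2, 1, 1; the largest is 4 ≤ ⌊9/2⌋ = 4.
No neighbour of 1 does as well, so 1 is the unique centroid.

1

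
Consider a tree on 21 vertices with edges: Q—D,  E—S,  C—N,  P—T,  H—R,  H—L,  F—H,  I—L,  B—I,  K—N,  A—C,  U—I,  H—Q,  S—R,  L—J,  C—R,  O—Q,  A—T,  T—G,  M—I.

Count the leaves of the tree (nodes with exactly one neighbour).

The leaves are B, D, E, F, G, J, K, M, O, P, U.
That is 11 leaves.

11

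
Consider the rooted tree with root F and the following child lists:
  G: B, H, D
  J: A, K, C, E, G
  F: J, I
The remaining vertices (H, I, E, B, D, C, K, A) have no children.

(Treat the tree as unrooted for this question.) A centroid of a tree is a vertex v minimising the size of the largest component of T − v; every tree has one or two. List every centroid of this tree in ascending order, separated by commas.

Removing J splits the tree into components of sizes 4, 2, 1, 1, 1, 1; the largest is 4 ≤ ⌊11/2⌋ = 5.
No neighbour of J does as well, so J is the unique centroid.

J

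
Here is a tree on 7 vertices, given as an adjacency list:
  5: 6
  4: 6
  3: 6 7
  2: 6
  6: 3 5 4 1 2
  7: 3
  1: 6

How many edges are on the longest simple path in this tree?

3

A longest path is 7–3–6–2, with 3 edges.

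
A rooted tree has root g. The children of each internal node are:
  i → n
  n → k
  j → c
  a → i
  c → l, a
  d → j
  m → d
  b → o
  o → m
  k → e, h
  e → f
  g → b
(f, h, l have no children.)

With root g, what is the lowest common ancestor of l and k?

Ancestors of l (toward the root): l, c, j, d, m, o, b, g.
Ancestors of k: k, n, i, a, c, j, d, m, o, b, g.
The deepest node appearing in both lists is c.

c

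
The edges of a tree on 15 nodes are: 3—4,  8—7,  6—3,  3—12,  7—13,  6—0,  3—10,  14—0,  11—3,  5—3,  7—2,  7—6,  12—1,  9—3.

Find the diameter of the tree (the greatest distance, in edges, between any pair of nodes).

5

BFS from 14 reaches 1 last, at distance 5; BFS from 1 confirms no node is farther.
Path: 14 - 0 - 6 - 3 - 12 - 1.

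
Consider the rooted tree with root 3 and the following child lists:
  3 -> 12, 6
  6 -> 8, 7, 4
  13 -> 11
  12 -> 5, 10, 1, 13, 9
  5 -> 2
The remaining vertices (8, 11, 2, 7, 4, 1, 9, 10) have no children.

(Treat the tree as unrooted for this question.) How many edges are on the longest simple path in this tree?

BFS from 7 reaches 11 last, at distance 5; BFS from 11 confirms no node is farther.
Path: 7 – 6 – 3 – 12 – 13 – 11.

5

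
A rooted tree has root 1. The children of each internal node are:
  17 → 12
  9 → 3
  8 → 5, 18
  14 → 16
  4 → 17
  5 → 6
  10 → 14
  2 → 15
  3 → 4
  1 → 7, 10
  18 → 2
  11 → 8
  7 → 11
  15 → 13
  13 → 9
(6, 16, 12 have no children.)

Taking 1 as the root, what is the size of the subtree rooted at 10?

10's subtree: {10, 14, 16}, size 3.

3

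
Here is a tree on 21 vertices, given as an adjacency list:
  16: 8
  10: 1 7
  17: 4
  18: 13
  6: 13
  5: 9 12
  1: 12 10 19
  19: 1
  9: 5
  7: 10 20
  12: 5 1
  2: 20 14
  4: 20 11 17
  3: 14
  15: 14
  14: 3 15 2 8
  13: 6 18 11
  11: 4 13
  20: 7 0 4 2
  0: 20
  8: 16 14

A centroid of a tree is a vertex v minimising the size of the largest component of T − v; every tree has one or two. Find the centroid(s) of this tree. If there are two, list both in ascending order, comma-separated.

Removing 20 splits the tree into components of sizes 7, 6, 6, 1; the largest is 7 ≤ ⌊21/2⌋ = 10.
No neighbour of 20 does as well, so 20 is the unique centroid.

20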